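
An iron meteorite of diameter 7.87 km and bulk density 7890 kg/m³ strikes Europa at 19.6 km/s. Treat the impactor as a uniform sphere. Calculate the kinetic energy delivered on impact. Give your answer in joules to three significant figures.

d = 7870 m; v = 19600 m/s.
Mass m = (π/6) ρ d³ = (π/6) × 7890 × (7870)³ = 2.014 × 10^15 kg
E = ½ m v² = 0.5 × 2.014 × 10^15 × (19600)² = 3.868 × 10^23 J

E ≈ 3.87 × 10^23 J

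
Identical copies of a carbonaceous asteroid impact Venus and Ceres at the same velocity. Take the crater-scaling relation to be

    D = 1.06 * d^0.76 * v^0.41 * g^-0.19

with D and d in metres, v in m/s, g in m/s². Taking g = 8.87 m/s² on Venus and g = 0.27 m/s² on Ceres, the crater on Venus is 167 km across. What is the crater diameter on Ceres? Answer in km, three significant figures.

All impactor-dependent factors cancel in the ratio, leaving D_Ceres/D_Venus = (g_Ceres/g_Venus)^-0.19.
(0.27/8.87)^-0.19 = 0.03044^-0.19 = 1.942
D_Ceres = 1.942 × 167 km = 324 km

D ≈ 324 km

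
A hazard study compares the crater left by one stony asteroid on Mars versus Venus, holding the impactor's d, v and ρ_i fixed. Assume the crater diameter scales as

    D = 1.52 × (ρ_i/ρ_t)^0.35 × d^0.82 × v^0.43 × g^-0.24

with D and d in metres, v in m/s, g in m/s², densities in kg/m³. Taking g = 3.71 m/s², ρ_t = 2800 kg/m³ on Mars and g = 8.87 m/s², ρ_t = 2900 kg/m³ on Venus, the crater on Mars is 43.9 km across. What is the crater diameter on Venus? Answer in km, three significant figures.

D ≈ 35.2 km

The impactor-only factors (d, v, ρ_i) cancel in the ratio, leaving D_Venus/D_Mars = (g_Venus/g_Mars)^-0.24 · (ρ_t,Mars/ρ_t,Venus)^0.35.
(8.87/3.71)^-0.24 = 2.391^-0.24 = 0.8112
(2800/2900)^0.35 = 0.9655^0.35 = 0.9878
Ratio = 0.8112 × 0.9878 = 0.8013
D_Venus = 0.8013 × 43.9 km = 35.2 km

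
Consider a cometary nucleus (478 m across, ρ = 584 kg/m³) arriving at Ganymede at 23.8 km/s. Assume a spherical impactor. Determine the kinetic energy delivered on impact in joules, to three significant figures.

v = 23800 m/s.
Mass m = (π/6) ρ d³ = (π/6) × 584 × (478)³ = 3.340 × 10^10 kg
E = ½ m v² = 0.5 × 3.340 × 10^10 × (23800)² = 9.460 × 10^18 J

E ≈ 9.46 × 10^18 J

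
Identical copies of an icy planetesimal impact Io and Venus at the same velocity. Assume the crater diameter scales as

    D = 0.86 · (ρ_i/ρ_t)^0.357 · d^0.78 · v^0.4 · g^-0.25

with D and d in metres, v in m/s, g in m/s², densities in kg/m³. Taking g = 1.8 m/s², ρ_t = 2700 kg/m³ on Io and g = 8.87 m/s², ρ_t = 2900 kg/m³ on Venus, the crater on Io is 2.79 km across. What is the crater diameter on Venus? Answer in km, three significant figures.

D ≈ 1.83 km

The impactor-only factors (d, v, ρ_i) cancel in the ratio, leaving D_Venus/D_Io = (g_Venus/g_Io)^-0.25 · (ρ_t,Io/ρ_t,Venus)^0.357.
(8.87/1.8)^-0.25 = 4.928^-0.25 = 0.6712
(2700/2900)^0.357 = 0.9310^0.357 = 0.9748
Ratio = 0.6712 × 0.9748 = 0.6543
D_Venus = 0.6543 × 2.79 km = 1.83 km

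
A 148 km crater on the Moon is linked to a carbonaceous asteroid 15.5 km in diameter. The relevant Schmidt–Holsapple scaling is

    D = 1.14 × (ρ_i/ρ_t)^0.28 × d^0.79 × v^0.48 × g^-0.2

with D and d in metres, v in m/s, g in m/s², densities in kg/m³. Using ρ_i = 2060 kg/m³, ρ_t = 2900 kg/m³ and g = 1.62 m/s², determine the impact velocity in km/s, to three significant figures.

v ≈ 8.51 km/s

Rearranging for v: v = [D / (1.14 · (2060/2900)^0.28 · 15500^0.79 · 1.62^-0.2)]^(1/0.48).
D = 148000 m.
(2060/2900)^0.28 = 0.9087
15500^0.79 = 2043
1.62^-0.2 = 0.9080
Denominator = 1.14 × 0.9087 × 2043 × 0.9080 = 1922
D / 1922 = 148000 / 1922 = 77.00
v = 77.00^(1/0.48) = 77.00^2.0833 = 8514 m/s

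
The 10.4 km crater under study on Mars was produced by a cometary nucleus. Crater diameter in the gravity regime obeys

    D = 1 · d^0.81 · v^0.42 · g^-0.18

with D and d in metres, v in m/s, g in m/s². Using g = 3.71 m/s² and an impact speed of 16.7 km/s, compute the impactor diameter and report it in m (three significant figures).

Rearranging for d: d = [D / (1 · 16700^0.42 · 3.71^-0.18)]^(1/0.81).
D = 10400 m.
16700^0.42 = 59.37
3.71^-0.18 = 0.7898
Denominator = 1 × 59.37 × 0.7898 = 46.89
D / 46.89 = 10400 / 46.89 = 221.8
d = 221.8^(1/0.81) = 221.8^1.2346 = 787.6 m

d ≈ 788 m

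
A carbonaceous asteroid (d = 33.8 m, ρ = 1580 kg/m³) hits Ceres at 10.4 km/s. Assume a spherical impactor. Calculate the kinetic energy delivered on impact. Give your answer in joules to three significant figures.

E ≈ 1.73 × 10^15 J

v = 10400 m/s.
Mass m = (π/6) ρ d³ = (π/6) × 1580 × (33.8)³ = 3.195 × 10^7 kg
E = ½ m v² = 0.5 × 3.195 × 10^7 × (10400)² = 1.728 × 10^15 J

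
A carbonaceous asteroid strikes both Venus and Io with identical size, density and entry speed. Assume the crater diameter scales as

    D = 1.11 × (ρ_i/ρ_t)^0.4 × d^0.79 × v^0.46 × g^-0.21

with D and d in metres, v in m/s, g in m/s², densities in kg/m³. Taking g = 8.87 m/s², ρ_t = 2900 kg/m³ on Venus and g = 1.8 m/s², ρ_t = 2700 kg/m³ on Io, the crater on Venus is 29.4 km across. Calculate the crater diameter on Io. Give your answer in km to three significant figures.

The impactor-only factors (d, v, ρ_i) cancel in the ratio, leaving D_Io/D_Venus = (g_Io/g_Venus)^-0.21 · (ρ_t,Venus/ρ_t,Io)^0.4.
(1.8/8.87)^-0.21 = 0.2029^-0.21 = 1.398
(2900/2700)^0.4 = 1.074^0.4 = 1.029
Ratio = 1.398 × 1.029 = 1.439
D_Io = 1.439 × 29.4 km = 42.3 km

D ≈ 42.3 km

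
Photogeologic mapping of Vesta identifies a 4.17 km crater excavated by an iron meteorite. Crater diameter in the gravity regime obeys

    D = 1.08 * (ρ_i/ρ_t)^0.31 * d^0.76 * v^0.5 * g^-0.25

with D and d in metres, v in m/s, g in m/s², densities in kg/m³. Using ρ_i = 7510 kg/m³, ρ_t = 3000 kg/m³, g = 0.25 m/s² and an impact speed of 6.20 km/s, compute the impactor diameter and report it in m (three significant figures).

Rearranging for d: d = [D / (1.08 · (7510/3000)^0.31 · 6200^0.5 · 0.25^-0.25)]^(1/0.76).
D = 4170 m.
(7510/3000)^0.31 = 1.329
6200^0.5 = 78.74
0.25^-0.25 = 1.414
Denominator = 1.08 × 1.329 × 78.74 × 1.414 = 159.8
D / 159.8 = 4170 / 159.8 = 26.10
d = 26.10^(1/0.76) = 26.10^1.3158 = 73.12 m

d ≈ 73.1 m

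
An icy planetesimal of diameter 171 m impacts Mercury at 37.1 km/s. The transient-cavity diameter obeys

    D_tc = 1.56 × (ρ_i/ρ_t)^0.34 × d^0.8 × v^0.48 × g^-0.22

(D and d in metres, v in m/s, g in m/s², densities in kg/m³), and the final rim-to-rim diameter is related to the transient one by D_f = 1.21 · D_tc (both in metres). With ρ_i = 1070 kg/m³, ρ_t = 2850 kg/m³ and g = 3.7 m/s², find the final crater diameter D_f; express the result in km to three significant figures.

v = 37100 m/s.
(ρ_i/ρ_t)^0.34 = (1070/2850)^0.34 = 0.7167
d^0.8 = 171^0.8 = 61.15
v^0.48 = 37100^0.48 = 156.1
g^-0.22 = 3.7^-0.22 = 0.7499
D_tc = 1.56 × 0.7167 × 61.15 × 156.1 × 0.7499 = 8003 m
D_f = 1.21 × 8003 = 9684 m
     = 9.684 km

D_f ≈ 9.68 km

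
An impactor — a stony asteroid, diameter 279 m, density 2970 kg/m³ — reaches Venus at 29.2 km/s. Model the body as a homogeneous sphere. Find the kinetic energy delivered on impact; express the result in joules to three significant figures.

E ≈ 1.44 × 10^19 J

v = 29200 m/s.
Mass m = (π/6) ρ d³ = (π/6) × 2970 × (279)³ = 3.377 × 10^10 kg
E = ½ m v² = 0.5 × 3.377 × 10^10 × (29200)² = 1.440 × 10^19 J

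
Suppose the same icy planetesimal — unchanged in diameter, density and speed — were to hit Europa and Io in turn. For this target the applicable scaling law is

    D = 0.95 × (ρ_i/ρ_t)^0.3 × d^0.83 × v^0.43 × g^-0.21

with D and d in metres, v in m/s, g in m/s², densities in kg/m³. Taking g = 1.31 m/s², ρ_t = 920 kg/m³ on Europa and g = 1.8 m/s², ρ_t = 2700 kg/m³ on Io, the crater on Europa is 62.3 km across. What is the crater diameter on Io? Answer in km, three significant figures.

D ≈ 42.2 km

The impactor-only factors (d, v, ρ_i) cancel in the ratio, leaving D_Io/D_Europa = (g_Io/g_Europa)^-0.21 · (ρ_t,Europa/ρ_t,Io)^0.3.
(1.8/1.31)^-0.21 = 1.374^-0.21 = 0.9355
(920/2700)^0.3 = 0.3407^0.3 = 0.7240
Ratio = 0.9355 × 0.7240 = 0.6773
D_Io = 0.6773 × 62.3 km = 42.2 km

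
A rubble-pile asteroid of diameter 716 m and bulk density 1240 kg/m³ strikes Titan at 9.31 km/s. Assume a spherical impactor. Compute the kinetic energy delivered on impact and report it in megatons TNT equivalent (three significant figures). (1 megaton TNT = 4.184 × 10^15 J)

v = 9310 m/s.
Mass m = (π/6) ρ d³ = (π/6) × 1240 × (716)³ = 2.383 × 10^11 kg
E = ½ m v² = 0.5 × 2.383 × 10^11 × (9310)² = 1.033 × 10^19 J
   = 1.033 × 10^19 / 4.184×10^15 = 2469 Mt

E ≈ 2470 Mt TNT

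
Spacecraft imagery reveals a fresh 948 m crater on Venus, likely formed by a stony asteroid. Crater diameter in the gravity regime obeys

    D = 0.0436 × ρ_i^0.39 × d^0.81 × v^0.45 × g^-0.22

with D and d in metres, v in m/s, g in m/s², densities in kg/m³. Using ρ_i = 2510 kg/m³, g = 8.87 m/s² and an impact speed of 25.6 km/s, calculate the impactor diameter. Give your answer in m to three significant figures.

Rearranging for d: d = [D / (0.0436 · 2510^0.39 · 25600^0.45 · 8.87^-0.22)]^(1/0.81).
2510^0.39 = 21.18
25600^0.45 = 96.32
8.87^-0.22 = 0.6187
Denominator = 0.0436 × 21.18 × 96.32 × 0.6187 = 55.03
D / 55.03 = 948 / 55.03 = 17.23
d = 17.23^(1/0.81) = 17.23^1.2346 = 33.60 m

d ≈ 33.6 m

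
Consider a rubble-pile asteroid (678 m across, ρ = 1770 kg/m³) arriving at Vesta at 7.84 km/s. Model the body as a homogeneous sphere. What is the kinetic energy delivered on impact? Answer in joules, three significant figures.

v = 7840 m/s.
Mass m = (π/6) ρ d³ = (π/6) × 1770 × (678)³ = 2.888 × 10^11 kg
E = ½ m v² = 0.5 × 2.888 × 10^11 × (7840)² = 8.876 × 10^18 J

E ≈ 8.88 × 10^18 J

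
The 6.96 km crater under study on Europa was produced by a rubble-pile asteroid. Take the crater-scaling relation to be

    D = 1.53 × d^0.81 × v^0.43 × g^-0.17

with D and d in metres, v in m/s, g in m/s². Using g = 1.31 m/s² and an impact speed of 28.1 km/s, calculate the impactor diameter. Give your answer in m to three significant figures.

d ≈ 151 m

Rearranging for d: d = [D / (1.53 · 28100^0.43 · 1.31^-0.17)]^(1/0.81).
D = 6960 m.
28100^0.43 = 81.84
1.31^-0.17 = 0.9551
Denominator = 1.53 × 81.84 × 0.9551 = 119.6
D / 119.6 = 6960 / 119.6 = 58.19
d = 58.19^(1/0.81) = 58.19^1.2346 = 151.0 m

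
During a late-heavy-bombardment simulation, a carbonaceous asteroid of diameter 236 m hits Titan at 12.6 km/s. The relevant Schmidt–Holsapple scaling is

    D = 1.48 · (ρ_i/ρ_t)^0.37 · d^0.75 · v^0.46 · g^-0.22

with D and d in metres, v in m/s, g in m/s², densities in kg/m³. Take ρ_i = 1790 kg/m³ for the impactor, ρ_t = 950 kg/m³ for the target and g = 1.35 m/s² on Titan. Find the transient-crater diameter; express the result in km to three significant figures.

D ≈ 8.11 km

In SI units: v = 12600 m/s.
(ρ_i/ρ_t)^0.37 = (1790/950)^0.37 = 1.264
d^0.75 = 236^0.75 = 60.21
v^0.46 = 12600^0.46 = 76.94
g^-0.22 = 1.35^-0.22 = 0.9361
D = 1.48 × 1.264 × 60.21 × 76.94 × 0.9361 = 8112 m
   = 8.112 km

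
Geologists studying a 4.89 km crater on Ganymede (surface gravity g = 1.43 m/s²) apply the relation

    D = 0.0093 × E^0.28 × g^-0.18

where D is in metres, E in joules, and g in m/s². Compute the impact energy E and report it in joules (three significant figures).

E ≈ 3.40 × 10^20 J

Rearranging: E = [D / (0.0093 · g^-0.18)]^(1/0.28).
D = 4890 m.
g^-0.18 = 1.43^-0.18 = 0.9376
D / (0.0093 × 0.9376) = 4890 / (8.720 × 10^-3) = 5.608 × 10^5
E = (5.608 × 10^5)^3.5714 = 3.399 × 10^20 J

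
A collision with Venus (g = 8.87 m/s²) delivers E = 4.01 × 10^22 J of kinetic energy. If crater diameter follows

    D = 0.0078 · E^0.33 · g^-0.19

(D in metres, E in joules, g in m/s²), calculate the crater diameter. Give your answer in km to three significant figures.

D ≈ 148 km

E^0.33 = (4.01 × 10^22)^0.33 = 2.878 × 10^7
g^-0.19 = 8.87^-0.19 = 0.6605
D = 0.0078 × 2.878 × 10^7 × 0.6605 = 1.483 × 10^5 m
   = 148.3 km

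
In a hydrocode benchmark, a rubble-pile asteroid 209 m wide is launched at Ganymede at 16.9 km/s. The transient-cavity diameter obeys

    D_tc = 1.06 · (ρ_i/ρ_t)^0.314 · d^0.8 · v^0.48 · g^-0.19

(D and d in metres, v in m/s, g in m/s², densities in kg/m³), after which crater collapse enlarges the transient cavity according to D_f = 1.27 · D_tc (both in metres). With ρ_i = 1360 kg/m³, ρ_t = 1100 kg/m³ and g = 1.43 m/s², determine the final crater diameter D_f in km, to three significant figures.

D_f ≈ 10.3 km

v = 16900 m/s.
(ρ_i/ρ_t)^0.314 = (1360/1100)^0.314 = 1.069
d^0.8 = 209^0.8 = 71.80
v^0.48 = 16900^0.48 = 107.0
g^-0.19 = 1.43^-0.19 = 0.9343
D_tc = 1.06 × 1.069 × 71.80 × 107.0 × 0.9343 = 8134 m
D_f = 1.27 × 8134 = 10330 m
     = 10.33 km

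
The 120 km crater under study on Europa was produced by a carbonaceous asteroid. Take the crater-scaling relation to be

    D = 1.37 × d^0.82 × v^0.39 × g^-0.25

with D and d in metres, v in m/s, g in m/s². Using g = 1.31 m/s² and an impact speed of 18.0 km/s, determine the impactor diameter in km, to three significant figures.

d ≈ 10.9 km

Rearranging for d: d = [D / (1.37 · 18000^0.39 · 1.31^-0.25)]^(1/0.82).
D = 120000 m.
18000^0.39 = 45.66
1.31^-0.25 = 0.9347
Denominator = 1.37 × 45.66 × 0.9347 = 58.47
D / 58.47 = 120000 / 58.47 = 2052
d = 2052^(1/0.82) = 2052^1.2195 = 10945 m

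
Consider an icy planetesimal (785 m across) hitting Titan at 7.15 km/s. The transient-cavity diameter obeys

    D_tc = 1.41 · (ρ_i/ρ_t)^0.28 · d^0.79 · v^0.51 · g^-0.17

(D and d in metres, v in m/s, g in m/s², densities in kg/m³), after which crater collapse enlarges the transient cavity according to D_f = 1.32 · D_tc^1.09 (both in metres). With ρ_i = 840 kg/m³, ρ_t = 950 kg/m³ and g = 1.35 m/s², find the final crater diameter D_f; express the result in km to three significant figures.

v = 7150 m/s.
(ρ_i/ρ_t)^0.28 = (840/950)^0.28 = 0.9661
d^0.79 = 785^0.79 = 193.6
v^0.51 = 7150^0.51 = 92.41
g^-0.17 = 1.35^-0.17 = 0.9503
D_tc = 1.41 × 0.9661 × 193.6 × 92.41 × 0.9503 = 23160 m
D_f = 1.32 × (23160)^1.09 = 75533 m
     = 75.53 km

D_f ≈ 75.5 km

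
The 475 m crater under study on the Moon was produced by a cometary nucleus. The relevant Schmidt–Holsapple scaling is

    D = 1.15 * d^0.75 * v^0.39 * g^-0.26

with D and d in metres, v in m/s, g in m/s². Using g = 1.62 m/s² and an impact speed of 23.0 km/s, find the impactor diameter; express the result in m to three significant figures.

Rearranging for d: d = [D / (1.15 · 23000^0.39 · 1.62^-0.26)]^(1/0.75).
23000^0.39 = 50.24
1.62^-0.26 = 0.8821
Denominator = 1.15 × 50.24 × 0.8821 = 50.96
D / 50.96 = 475 / 50.96 = 9.321
d = 9.321^(1/0.75) = 9.321^1.3333 = 19.61 m

d ≈ 19.6 m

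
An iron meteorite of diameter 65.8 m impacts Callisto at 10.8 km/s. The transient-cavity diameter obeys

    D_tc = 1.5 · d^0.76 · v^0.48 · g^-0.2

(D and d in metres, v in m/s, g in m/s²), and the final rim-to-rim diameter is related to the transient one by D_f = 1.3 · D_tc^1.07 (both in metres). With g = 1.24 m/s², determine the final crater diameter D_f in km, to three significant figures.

D_f ≈ 6.80 km

v = 10800 m/s.
d^0.76 = 65.8^0.76 = 24.09
v^0.48 = 10800^0.48 = 86.31
g^-0.2 = 1.24^-0.2 = 0.9579
D_tc = 1.5 × 24.09 × 86.31 × 0.9579 = 2988 m
D_f = 1.3 × (2988)^1.07 = 6801 m
     = 6.801 km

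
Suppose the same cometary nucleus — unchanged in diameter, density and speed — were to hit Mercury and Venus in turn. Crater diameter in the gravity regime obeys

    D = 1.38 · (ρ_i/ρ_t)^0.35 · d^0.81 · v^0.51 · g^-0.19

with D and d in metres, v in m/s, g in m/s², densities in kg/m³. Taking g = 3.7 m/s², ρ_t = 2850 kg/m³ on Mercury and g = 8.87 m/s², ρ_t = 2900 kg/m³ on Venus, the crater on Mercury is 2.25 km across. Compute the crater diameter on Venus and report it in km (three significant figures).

The impactor-only factors (d, v, ρ_i) cancel in the ratio, leaving D_Venus/D_Mercury = (g_Venus/g_Mercury)^-0.19 · (ρ_t,Mercury/ρ_t,Venus)^0.35.
(8.87/3.7)^-0.19 = 2.397^-0.19 = 0.8470
(2850/2900)^0.35 = 0.9828^0.35 = 0.9939
Ratio = 0.8470 × 0.9939 = 0.8418
D_Venus = 0.8418 × 2.25 km = 1.89 km

D ≈ 1.89 km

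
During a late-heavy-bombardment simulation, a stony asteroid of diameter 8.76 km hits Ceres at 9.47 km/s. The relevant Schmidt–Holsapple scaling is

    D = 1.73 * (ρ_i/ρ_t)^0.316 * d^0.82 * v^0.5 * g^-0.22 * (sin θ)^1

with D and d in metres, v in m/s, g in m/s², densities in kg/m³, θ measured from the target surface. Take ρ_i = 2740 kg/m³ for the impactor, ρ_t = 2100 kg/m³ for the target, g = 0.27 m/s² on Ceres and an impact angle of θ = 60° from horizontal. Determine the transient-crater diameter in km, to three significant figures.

In SI units: d = 8760 m, v = 9470 m/s.
(ρ_i/ρ_t)^0.316 = (2740/2100)^0.316 = 1.088
d^0.82 = 8760^0.82 = 1709
v^0.5 = 9470^0.5 = 97.31
g^-0.22 = 0.27^-0.22 = 1.334
(sin 60°)^1 = 0.8660^1 = 0.8660
D = 1.73 × 1.088 × 1709 × 97.31 × 1.334 × 0.8660 = 3.616 × 10^5 m
   = 361.6 km

D ≈ 362 km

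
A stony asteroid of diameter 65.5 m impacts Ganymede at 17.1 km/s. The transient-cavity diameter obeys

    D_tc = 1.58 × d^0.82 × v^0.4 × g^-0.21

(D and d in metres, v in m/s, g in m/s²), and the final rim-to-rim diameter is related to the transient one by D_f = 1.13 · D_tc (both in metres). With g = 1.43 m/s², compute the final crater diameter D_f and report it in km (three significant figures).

v = 17100 m/s.
d^0.82 = 65.5^0.82 = 30.85
v^0.4 = 17100^0.4 = 49.34
g^-0.21 = 1.43^-0.21 = 0.9276
D_tc = 1.58 × 30.85 × 49.34 × 0.9276 = 2231 m
D_f = 1.13 × 2231 = 2521 m
     = 2.521 km

D_f ≈ 2.52 km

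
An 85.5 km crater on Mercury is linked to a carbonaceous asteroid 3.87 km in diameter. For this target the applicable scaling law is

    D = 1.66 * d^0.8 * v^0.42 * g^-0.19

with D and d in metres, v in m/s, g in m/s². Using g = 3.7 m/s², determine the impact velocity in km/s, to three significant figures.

Rearranging for v: v = [D / (1.66 · 3870^0.8 · 3.7^-0.19)]^(1/0.42).
D = 85500 m.
3870^0.8 = 741.6
3.7^-0.19 = 0.7799
Denominator = 1.66 × 741.6 × 0.7799 = 960.1
D / 960.1 = 85500 / 960.1 = 89.05
v = 89.05^(1/0.42) = 89.05^2.381 = 43861 m/s

v ≈ 43.9 km/s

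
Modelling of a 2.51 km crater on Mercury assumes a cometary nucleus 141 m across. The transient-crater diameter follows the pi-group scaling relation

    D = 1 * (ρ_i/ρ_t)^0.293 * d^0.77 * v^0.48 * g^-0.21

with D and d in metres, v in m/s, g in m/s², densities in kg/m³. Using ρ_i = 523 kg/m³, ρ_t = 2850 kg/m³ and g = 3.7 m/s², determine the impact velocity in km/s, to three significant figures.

v ≈ 21.5 km/s

Rearranging for v: v = [D / (1 · (523/2850)^0.293 · 141^0.77 · 3.7^-0.21)]^(1/0.48).
D = 2510 m.
(523/2850)^0.293 = 0.6085
141^0.77 = 45.18
3.7^-0.21 = 0.7598
Denominator = 1 × 0.6085 × 45.18 × 0.7598 = 20.89
D / 20.89 = 2510 / 20.89 = 120.2
v = 120.2^(1/0.48) = 120.2^2.0833 = 21531 m/s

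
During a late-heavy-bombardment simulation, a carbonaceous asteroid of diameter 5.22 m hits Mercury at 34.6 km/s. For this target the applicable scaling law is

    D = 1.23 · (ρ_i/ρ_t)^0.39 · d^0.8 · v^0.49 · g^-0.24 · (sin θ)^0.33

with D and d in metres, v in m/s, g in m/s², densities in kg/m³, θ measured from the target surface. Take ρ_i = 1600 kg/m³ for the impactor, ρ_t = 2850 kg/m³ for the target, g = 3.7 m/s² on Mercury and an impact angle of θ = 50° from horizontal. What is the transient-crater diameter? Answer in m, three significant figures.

In SI units: v = 34600 m/s.
(ρ_i/ρ_t)^0.39 = (1600/2850)^0.39 = 0.7984
d^0.8 = 5.22^0.8 = 3.751
v^0.49 = 34600^0.49 = 167.6
g^-0.24 = 3.7^-0.24 = 0.7305
(sin 50°)^0.33 = 0.7660^0.33 = 0.9158
D = 1.23 × 0.7984 × 3.751 × 167.6 × 0.7305 × 0.9158 = 413.0 m

D ≈ 413 m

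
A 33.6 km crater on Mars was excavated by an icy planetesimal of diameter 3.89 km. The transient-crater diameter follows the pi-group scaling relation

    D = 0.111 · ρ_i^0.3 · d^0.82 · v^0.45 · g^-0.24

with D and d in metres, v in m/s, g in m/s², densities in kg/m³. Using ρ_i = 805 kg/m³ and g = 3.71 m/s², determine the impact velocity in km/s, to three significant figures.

v ≈ 10.1 km/s

Rearranging for v: v = [D / (0.111 · 805^0.3 · 3890^0.82 · 3.71^-0.24)]^(1/0.45).
D = 33600 m.
805^0.3 = 7.443
3890^0.82 = 878.5
3.71^-0.24 = 0.7300
Denominator = 0.111 × 7.443 × 878.5 × 0.7300 = 529.8
D / 529.8 = 33600 / 529.8 = 63.42
v = 63.42^(1/0.45) = 63.42^2.2222 = 10114 m/s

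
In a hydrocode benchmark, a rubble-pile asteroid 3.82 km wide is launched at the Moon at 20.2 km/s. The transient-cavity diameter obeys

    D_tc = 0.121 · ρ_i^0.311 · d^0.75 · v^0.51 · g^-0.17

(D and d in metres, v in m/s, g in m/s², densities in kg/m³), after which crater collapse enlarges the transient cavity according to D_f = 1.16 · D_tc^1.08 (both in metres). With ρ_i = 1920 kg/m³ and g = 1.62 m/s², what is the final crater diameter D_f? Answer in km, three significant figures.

D_f ≈ 258 km

In SI: d = 3820 m, v = 20200 m/s.
ρ_i^0.311 = 1920^0.311 = 10.50
d^0.75 = 3820^0.75 = 485.9
v^0.51 = 20200^0.51 = 156.9
g^-0.17 = 1.62^-0.17 = 0.9213
D_tc = 0.121 × 10.50 × 485.9 × 156.9 × 0.9213 = 89240 m
D_f = 1.16 × (89240)^1.08 = 2.577 × 10^5 m
     = 257.7 km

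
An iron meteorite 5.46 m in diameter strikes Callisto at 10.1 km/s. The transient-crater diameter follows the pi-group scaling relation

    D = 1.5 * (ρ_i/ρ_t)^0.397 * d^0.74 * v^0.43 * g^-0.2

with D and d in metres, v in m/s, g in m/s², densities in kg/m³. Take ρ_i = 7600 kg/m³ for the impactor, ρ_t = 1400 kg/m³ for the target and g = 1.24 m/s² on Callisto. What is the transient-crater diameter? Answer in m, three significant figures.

D ≈ 521 m

In SI units: v = 10100 m/s.
(ρ_i/ρ_t)^0.397 = (7600/1400)^0.397 = 1.957
d^0.74 = 5.46^0.74 = 3.512
v^0.43 = 10100^0.43 = 52.71
g^-0.2 = 1.24^-0.2 = 0.9579
D = 1.5 × 1.957 × 3.512 × 52.71 × 0.9579 = 520.5 m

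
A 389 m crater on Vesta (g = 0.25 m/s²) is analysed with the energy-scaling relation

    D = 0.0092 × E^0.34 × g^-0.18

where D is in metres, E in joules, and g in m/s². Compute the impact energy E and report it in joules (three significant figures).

E ≈ 1.94 × 10^13 J

Rearranging: E = [D / (0.0092 · g^-0.18)]^(1/0.34).
g^-0.18 = 0.25^-0.18 = 1.283
D / (0.0092 × 1.283) = 389 / (0.01180) = 3.297 × 10^4
E = (3.297 × 10^4)^2.9412 = 1.944 × 10^13 J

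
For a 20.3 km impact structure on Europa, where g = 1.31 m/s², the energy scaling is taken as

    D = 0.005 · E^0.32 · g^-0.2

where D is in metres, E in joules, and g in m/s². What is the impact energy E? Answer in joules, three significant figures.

Rearranging: E = [D / (0.005 · g^-0.2)]^(1/0.32).
D = 20300 m.
g^-0.2 = 1.31^-0.2 = 0.9474
D / (0.005 × 0.9474) = 20300 / (4.737 × 10^-3) = 4.285 × 10^6
E = (4.285 × 10^6)^3.125 = 5.307 × 10^20 J

E ≈ 5.31 × 10^20 J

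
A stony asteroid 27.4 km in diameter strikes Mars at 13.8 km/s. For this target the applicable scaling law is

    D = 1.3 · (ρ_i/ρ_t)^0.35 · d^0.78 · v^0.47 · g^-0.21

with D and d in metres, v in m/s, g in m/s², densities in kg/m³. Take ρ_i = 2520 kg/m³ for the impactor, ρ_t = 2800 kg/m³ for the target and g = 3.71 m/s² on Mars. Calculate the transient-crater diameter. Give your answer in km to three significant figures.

In SI units: d = 27400 m, v = 13800 m/s.
(ρ_i/ρ_t)^0.35 = (2520/2800)^0.35 = 0.9638
d^0.78 = 27400^0.78 = 2894
v^0.47 = 13800^0.47 = 88.26
g^-0.21 = 3.71^-0.21 = 0.7593
D = 1.3 × 0.9638 × 2894 × 88.26 × 0.7593 = 2.430 × 10^5 m
   = 243.0 km

D ≈ 243 km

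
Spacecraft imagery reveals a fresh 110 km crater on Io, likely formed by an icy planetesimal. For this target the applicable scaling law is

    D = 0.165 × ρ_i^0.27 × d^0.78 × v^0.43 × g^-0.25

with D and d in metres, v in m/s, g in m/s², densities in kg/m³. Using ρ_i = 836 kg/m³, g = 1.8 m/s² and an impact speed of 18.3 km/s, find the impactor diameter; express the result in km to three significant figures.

Rearranging for d: d = [D / (0.165 · 836^0.27 · 18300^0.43 · 1.8^-0.25)]^(1/0.78).
D = 110000 m.
836^0.27 = 6.152
18300^0.43 = 68.05
1.8^-0.25 = 0.8633
Denominator = 0.165 × 6.152 × 68.05 × 0.8633 = 59.63
D / 59.63 = 110000 / 59.63 = 1845
d = 1845^(1/0.78) = 1845^1.2821 = 15393 m

d ≈ 15.4 km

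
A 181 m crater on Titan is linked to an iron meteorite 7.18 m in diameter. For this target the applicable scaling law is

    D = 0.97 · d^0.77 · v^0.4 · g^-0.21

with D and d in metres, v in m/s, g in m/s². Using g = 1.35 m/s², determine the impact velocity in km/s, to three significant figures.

Rearranging for v: v = [D / (0.97 · 7.18^0.77 · 1.35^-0.21)]^(1/0.4).
7.18^0.77 = 4.563
1.35^-0.21 = 0.9389
Denominator = 0.97 × 4.563 × 0.9389 = 4.156
D / 4.156 = 181 / 4.156 = 43.55
v = 43.55^(1/0.4) = 43.55^2.5 = 12516 m/s

v ≈ 12.5 km/s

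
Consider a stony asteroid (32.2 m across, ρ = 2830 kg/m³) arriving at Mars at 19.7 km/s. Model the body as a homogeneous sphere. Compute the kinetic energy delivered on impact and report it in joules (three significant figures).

v = 19700 m/s.
Mass m = (π/6) ρ d³ = (π/6) × 2830 × (32.2)³ = 4.947 × 10^7 kg
E = ½ m v² = 0.5 × 4.947 × 10^7 × (19700)² = 9.599 × 10^15 J

E ≈ 9.60 × 10^15 J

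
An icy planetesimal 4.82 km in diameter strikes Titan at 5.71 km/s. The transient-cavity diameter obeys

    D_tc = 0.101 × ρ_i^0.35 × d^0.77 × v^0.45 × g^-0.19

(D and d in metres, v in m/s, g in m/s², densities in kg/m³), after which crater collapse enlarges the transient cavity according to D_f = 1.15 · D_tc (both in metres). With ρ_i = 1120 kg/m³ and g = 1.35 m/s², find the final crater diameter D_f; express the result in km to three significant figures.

In SI: d = 4820 m, v = 5710 m/s.
ρ_i^0.35 = 1120^0.35 = 11.67
d^0.77 = 4820^0.77 = 685.4
v^0.45 = 5710^0.45 = 49.03
g^-0.19 = 1.35^-0.19 = 0.9446
D_tc = 0.101 × 11.67 × 685.4 × 49.03 × 0.9446 = 37420 m
D_f = 1.15 × 37420 = 43033 m
     = 43.03 km

D_f ≈ 43.0 km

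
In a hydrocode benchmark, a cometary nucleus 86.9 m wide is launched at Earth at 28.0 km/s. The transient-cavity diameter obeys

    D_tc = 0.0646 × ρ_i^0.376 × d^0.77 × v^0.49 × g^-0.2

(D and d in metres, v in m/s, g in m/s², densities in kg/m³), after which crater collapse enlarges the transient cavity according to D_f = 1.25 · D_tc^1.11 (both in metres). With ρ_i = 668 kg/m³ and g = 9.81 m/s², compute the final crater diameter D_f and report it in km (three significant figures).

v = 28000 m/s.
ρ_i^0.376 = 668^0.376 = 11.54
d^0.77 = 86.9^0.77 = 31.12
v^0.49 = 28000^0.49 = 151.0
g^-0.2 = 9.81^-0.2 = 0.6334
D_tc = 0.0646 × 11.54 × 31.12 × 151.0 × 0.6334 = 2219 m
D_f = 1.25 × (2219)^1.11 = 6474 m
     = 6.474 km

D_f ≈ 6.47 km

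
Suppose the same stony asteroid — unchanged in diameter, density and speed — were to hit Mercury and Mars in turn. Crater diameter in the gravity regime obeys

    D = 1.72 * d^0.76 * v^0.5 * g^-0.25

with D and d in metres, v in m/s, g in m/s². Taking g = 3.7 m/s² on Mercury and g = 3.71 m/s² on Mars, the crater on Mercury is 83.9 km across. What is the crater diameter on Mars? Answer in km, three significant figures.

All impactor-dependent factors cancel in the ratio, leaving D_Mars/D_Mercury = (g_Mars/g_Mercury)^-0.25.
(3.71/3.7)^-0.25 = 1.003^-0.25 = 0.9993
D_Mars = 0.9993 × 83.9 km = 83.8 km

D ≈ 83.8 km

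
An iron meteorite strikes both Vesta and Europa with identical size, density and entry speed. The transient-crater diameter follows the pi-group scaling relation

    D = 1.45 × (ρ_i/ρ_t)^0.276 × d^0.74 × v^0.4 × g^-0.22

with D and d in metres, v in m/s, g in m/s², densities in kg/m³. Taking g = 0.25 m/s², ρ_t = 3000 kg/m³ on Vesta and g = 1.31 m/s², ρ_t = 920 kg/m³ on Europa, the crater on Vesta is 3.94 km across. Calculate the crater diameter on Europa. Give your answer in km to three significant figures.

The impactor-only factors (d, v, ρ_i) cancel in the ratio, leaving D_Europa/D_Vesta = (g_Europa/g_Vesta)^-0.22 · (ρ_t,Vesta/ρ_t,Europa)^0.276.
(1.31/0.25)^-0.22 = 5.240^-0.22 = 0.6946
(3000/920)^0.276 = 3.261^0.276 = 1.386
Ratio = 0.6946 × 1.386 = 0.9627
D_Europa = 0.9627 × 3.94 km = 3.79 km

D ≈ 3.79 km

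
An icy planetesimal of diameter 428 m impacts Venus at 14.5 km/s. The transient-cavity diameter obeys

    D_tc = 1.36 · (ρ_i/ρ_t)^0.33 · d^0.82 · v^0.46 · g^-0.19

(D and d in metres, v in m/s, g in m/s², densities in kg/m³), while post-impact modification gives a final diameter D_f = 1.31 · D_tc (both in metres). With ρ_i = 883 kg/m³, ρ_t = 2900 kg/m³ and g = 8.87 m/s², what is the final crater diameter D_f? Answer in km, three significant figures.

D_f ≈ 9.38 km

v = 14500 m/s.
(ρ_i/ρ_t)^0.33 = (883/2900)^0.33 = 0.6754
d^0.82 = 428^0.82 = 143.8
v^0.46 = 14500^0.46 = 82.08
g^-0.19 = 8.87^-0.19 = 0.6605
D_tc = 1.36 × 0.6754 × 143.8 × 82.08 × 0.6605 = 7161 m
D_f = 1.31 × 7161 = 9381 m
     = 9.381 km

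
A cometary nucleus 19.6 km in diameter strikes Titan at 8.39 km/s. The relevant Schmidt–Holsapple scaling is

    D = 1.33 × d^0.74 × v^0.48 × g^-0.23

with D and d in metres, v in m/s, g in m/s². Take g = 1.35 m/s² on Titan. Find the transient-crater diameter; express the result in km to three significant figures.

In SI units: d = 19600 m, v = 8390 m/s.
d^0.74 = 19600^0.74 = 1501
v^0.48 = 8390^0.48 = 76.45
g^-0.23 = 1.35^-0.23 = 0.9333
D = 1.33 × 1501 × 76.45 × 0.9333 = 1.424 × 10^5 m
   = 142.4 km

D ≈ 142 km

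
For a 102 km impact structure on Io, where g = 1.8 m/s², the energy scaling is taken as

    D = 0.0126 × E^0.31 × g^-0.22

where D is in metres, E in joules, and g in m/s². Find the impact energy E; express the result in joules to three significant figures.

E ≈ 2.92 × 10^22 J

Rearranging: E = [D / (0.0126 · g^-0.22)]^(1/0.31).
D = 102000 m.
g^-0.22 = 1.8^-0.22 = 0.8787
D / (0.0126 × 0.8787) = 102000 / (0.01107) = 9.214 × 10^6
E = (9.214 × 10^6)^3.2258 = 2.924 × 10^22 J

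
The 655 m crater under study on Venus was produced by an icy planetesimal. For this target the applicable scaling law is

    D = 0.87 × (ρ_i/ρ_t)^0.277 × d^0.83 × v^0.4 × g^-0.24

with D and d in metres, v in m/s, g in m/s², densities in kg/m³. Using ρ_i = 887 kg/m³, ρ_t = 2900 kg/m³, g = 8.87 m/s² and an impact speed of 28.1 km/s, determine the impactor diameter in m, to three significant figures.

d ≈ 58.6 m

Rearranging for d: d = [D / (0.87 · (887/2900)^0.277 · 28100^0.4 · 8.87^-0.24)]^(1/0.83).
(887/2900)^0.277 = 0.7203
28100^0.4 = 60.18
8.87^-0.24 = 0.5922
Denominator = 0.87 × 0.7203 × 60.18 × 0.5922 = 22.33
D / 22.33 = 655 / 22.33 = 29.33
d = 29.33^(1/0.83) = 29.33^1.2048 = 58.59 m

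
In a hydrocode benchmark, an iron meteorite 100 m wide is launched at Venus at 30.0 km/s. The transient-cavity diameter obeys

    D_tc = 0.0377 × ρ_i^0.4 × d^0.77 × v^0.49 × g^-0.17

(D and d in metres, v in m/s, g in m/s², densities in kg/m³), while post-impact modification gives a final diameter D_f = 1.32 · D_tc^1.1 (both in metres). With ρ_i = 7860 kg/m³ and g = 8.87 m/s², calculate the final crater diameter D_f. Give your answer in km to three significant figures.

D_f ≈ 15.8 km

v = 30000 m/s.
ρ_i^0.4 = 7860^0.4 = 36.16
d^0.77 = 100^0.77 = 34.67
v^0.49 = 30000^0.49 = 156.2
g^-0.17 = 8.87^-0.17 = 0.6900
D_tc = 0.0377 × 36.16 × 34.67 × 156.2 × 0.6900 = 5094 m
D_f = 1.32 × (5094)^1.1 = 15788 m
     = 15.79 km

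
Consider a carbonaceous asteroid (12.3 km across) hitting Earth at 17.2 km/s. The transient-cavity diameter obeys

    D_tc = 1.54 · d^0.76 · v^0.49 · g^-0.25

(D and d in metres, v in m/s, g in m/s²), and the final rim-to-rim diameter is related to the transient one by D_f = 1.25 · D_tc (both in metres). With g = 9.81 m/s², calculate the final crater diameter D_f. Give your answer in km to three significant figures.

D_f ≈ 166 km

In SI: d = 12300 m, v = 17200 m/s.
d^0.76 = 12300^0.76 = 1283
v^0.49 = 17200^0.49 = 119.0
g^-0.25 = 9.81^-0.25 = 0.5650
D_tc = 1.54 × 1283 × 119.0 × 0.5650 = 1.328 × 10^5 m
D_f = 1.25 × 1.328 × 10^5 = 1.660 × 10^5 m
     = 166.0 km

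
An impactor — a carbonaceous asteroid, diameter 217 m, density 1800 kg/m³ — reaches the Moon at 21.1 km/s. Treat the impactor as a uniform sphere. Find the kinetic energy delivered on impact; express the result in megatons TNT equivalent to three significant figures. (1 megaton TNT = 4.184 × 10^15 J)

v = 21100 m/s.
Mass m = (π/6) ρ d³ = (π/6) × 1800 × (217)³ = 9.631 × 10^9 kg
E = ½ m v² = 0.5 × 9.631 × 10^9 × (21100)² = 2.144 × 10^18 J
   = 2.144 × 10^18 / 4.184×10^15 = 512.4 Mt

E ≈ 512 Mt TNT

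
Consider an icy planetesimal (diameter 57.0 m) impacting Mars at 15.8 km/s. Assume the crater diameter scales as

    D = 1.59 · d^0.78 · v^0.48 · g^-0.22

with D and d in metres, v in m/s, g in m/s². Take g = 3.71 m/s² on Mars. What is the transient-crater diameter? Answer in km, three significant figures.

In SI units: v = 15800 m/s.
d^0.78 = 57^0.78 = 23.42
v^0.48 = 15800^0.48 = 103.6
g^-0.22 = 3.71^-0.22 = 0.7494
D = 1.59 × 23.42 × 103.6 × 0.7494 = 2891 m
   = 2.891 km

D ≈ 2.89 km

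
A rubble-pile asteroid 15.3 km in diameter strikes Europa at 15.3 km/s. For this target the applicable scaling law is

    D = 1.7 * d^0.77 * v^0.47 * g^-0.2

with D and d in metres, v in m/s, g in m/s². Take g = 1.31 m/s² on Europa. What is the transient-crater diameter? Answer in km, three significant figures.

D ≈ 249 km

In SI units: d = 15300 m, v = 15300 m/s.
d^0.77 = 15300^0.77 = 1668
v^0.47 = 15300^0.47 = 92.64
g^-0.2 = 1.31^-0.2 = 0.9474
D = 1.7 × 1668 × 92.64 × 0.9474 = 2.489 × 10^5 m
   = 248.9 km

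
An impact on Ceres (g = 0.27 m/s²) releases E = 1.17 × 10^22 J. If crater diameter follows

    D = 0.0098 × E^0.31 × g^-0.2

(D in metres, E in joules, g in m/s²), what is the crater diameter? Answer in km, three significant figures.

D ≈ 88.3 km

E^0.31 = (1.17 × 10^22)^0.31 = 6.936 × 10^6
g^-0.2 = 0.27^-0.2 = 1.299
D = 0.0098 × 6.936 × 10^6 × 1.299 = 88297 m
   = 88.30 km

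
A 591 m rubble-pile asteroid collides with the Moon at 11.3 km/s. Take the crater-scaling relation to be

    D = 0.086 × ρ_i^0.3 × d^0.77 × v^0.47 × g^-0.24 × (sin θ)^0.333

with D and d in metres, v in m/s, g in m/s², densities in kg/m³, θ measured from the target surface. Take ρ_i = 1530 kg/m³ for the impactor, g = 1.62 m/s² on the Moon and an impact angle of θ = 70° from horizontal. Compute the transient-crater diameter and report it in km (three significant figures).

D ≈ 7.41 km

In SI units: v = 11300 m/s.
ρ_i^0.3 = 1530^0.3 = 9.024
d^0.77 = 591^0.77 = 136.2
v^0.47 = 11300^0.47 = 80.34
g^-0.24 = 1.62^-0.24 = 0.8907
(sin 70°)^0.333 = 0.9397^0.333 = 0.9795
D = 0.086 × 9.024 × 136.2 × 80.34 × 0.8907 × 0.9795 = 7409 m
   = 7.409 km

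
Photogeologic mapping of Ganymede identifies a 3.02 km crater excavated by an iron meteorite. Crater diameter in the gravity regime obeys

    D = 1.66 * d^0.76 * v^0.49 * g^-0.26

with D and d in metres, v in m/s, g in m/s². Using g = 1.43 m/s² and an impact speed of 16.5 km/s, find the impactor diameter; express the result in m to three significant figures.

Rearranging for d: d = [D / (1.66 · 16500^0.49 · 1.43^-0.26)]^(1/0.76).
D = 3020 m.
16500^0.49 = 116.6
1.43^-0.26 = 0.9112
Denominator = 1.66 × 116.6 × 0.9112 = 176.4
D / 176.4 = 3020 / 176.4 = 17.12
d = 17.12^(1/0.76) = 17.12^1.3158 = 41.98 m

d ≈ 42.0 m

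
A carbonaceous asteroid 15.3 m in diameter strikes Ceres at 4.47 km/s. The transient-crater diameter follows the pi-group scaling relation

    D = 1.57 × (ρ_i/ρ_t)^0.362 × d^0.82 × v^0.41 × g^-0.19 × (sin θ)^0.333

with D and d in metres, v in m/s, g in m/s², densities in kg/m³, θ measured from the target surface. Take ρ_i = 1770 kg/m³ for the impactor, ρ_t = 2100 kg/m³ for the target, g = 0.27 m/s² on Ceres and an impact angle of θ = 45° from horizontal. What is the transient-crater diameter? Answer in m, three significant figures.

In SI units: v = 4470 m/s.
(ρ_i/ρ_t)^0.362 = (1770/2100)^0.362 = 0.9400
d^0.82 = 15.3^0.82 = 9.364
v^0.41 = 4470^0.41 = 31.38
g^-0.19 = 0.27^-0.19 = 1.282
(sin 45°)^0.333 = 0.7071^0.333 = 0.8910
D = 1.57 × 0.9400 × 9.364 × 31.38 × 1.282 × 0.8910 = 495.3 m

D ≈ 495 m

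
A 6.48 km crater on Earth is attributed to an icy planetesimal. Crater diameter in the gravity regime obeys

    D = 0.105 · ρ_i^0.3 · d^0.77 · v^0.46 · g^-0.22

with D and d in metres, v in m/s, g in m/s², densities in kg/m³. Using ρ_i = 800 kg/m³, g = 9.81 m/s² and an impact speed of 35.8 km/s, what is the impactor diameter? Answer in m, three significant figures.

Rearranging for d: d = [D / (0.105 · 800^0.3 · 35800^0.46 · 9.81^-0.22)]^(1/0.77).
D = 6480 m.
800^0.3 = 7.429
35800^0.46 = 124.4
9.81^-0.22 = 0.6051
Denominator = 0.105 × 7.429 × 124.4 × 0.6051 = 58.72
D / 58.72 = 6480 / 58.72 = 110.4
d = 110.4^(1/0.77) = 110.4^1.2987 = 450.0 m

d ≈ 450 m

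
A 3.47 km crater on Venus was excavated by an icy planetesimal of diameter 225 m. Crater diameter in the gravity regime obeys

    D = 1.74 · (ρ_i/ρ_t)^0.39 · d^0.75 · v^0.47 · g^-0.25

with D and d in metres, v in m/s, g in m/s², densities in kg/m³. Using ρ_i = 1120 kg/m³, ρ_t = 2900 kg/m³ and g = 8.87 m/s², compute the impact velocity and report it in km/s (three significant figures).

v ≈ 13.0 km/s

Rearranging for v: v = [D / (1.74 · (1120/2900)^0.39 · 225^0.75 · 8.87^-0.25)]^(1/0.47).
D = 3470 m.
(1120/2900)^0.39 = 0.6900
225^0.75 = 58.09
8.87^-0.25 = 0.5795
Denominator = 1.74 × 0.6900 × 58.09 × 0.5795 = 40.42
D / 40.42 = 3470 / 40.42 = 85.85
v = 85.85^(1/0.47) = 85.85^2.1277 = 13014 m/s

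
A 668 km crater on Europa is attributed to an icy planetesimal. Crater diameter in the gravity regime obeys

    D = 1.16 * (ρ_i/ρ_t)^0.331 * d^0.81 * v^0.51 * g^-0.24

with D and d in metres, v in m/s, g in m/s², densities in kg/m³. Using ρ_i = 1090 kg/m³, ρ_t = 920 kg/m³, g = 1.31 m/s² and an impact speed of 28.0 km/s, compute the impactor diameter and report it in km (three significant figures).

Rearranging for d: d = [D / (1.16 · (1090/920)^0.331 · 28000^0.51 · 1.31^-0.24)]^(1/0.81).
D = 668000 m.
(1090/920)^0.331 = 1.058
28000^0.51 = 185.4
1.31^-0.24 = 0.9372
Denominator = 1.16 × 1.058 × 185.4 × 0.9372 = 213.2
D / 213.2 = 668000 / 213.2 = 3133
d = 3133^(1/0.81) = 3133^1.2346 = 20707 m

d ≈ 20.7 km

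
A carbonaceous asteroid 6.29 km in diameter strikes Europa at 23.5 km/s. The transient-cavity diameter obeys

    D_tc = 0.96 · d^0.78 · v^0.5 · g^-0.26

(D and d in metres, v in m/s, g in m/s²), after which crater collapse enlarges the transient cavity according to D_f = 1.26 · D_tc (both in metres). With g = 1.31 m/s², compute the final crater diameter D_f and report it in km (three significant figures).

D_f ≈ 159 km

In SI: d = 6290 m, v = 23500 m/s.
d^0.78 = 6290^0.78 = 918.2
v^0.5 = 23500^0.5 = 153.3
g^-0.26 = 1.31^-0.26 = 0.9322
D_tc = 0.96 × 918.2 × 153.3 × 0.9322 = 1.260 × 10^5 m
D_f = 1.26 × 1.260 × 10^5 = 1.588 × 10^5 m
     = 158.8 km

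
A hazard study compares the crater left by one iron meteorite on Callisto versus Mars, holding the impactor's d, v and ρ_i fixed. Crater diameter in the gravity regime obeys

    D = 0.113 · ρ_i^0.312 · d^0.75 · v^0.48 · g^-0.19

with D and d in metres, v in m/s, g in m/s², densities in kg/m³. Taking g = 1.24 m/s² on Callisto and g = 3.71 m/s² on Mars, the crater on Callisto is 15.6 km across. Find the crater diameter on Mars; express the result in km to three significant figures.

D ≈ 12.7 km

All impactor-dependent factors cancel in the ratio, leaving D_Mars/D_Callisto = (g_Mars/g_Callisto)^-0.19.
(3.71/1.24)^-0.19 = 2.992^-0.19 = 0.8120
D_Mars = 0.8120 × 15.6 km = 12.7 km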